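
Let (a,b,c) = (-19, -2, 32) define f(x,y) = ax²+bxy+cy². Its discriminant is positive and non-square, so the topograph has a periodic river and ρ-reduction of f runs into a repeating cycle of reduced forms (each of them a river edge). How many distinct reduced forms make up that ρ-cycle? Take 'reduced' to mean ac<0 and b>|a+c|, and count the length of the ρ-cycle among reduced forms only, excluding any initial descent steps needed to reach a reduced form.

D = 2436, ⌊√D⌋ = 49
descent: ρ → (32,2,-19)
descent: ρ → (-19,36,15)  [lands on river]
river: ρ → (15,24,-31)
river: ρ → (-31,38,8)
river: ρ → (8,42,-21)
river: ρ → (-21,42,8)
river: ρ → (8,38,-31)
river: ρ → (-31,24,15)
river: ρ → (15,36,-19)
river: ρ → (-19,40,11)
river: ρ → (11,48,-3)
river: ρ → (-3,48,11)
river: ρ → (11,40,-19)
ρ-cycle length = 12 (tail of 2 descent steps not counted)

12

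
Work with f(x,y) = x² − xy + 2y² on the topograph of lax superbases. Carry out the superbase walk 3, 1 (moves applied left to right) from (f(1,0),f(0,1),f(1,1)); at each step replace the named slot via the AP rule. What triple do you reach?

start (1,2,2) = (f(1,0),f(0,1),f(1,1))
replace slot 3: 2·(1+2) − 2 = 4 → (1,2,4)
replace slot 1: 2·(2+4) − 1 = 11 → (11,2,4)

11,2,4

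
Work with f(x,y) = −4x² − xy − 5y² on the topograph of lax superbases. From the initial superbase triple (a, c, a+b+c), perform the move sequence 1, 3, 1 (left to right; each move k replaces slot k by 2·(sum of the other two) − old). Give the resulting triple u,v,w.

start (-4,-5,-10) = (f(1,0),f(0,1),f(1,1))
replace slot 1: 2·((-5)+(-10)) − (-4) = -26 → (-26,-5,-10)
replace slot 3: 2·((-26)+(-5)) − (-10) = -52 → (-26,-5,-52)
replace slot 1: 2·((-5)+(-52)) − (-26) = -88 → (-88,-5,-52)

-88,-5,-52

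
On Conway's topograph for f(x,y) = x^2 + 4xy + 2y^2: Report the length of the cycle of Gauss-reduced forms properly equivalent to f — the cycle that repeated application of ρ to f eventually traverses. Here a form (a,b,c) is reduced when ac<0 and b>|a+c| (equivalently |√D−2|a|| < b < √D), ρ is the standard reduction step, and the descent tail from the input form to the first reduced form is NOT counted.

D = 8, ⌊√D⌋ = 2
descent: ρ → (2,0,-1)
descent: ρ → (-1,2,1)  [lands on river]
river: ρ → (1,2,-1)
ρ-cycle length = 2 (tail of 2 descent steps not counted)

2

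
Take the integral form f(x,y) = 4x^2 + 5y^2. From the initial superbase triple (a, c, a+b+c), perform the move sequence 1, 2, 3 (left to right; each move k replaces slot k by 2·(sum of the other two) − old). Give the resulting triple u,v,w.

start (4,5,9) = (f(1,0),f(0,1),f(1,1))
replace slot 1: 2·(5+9) − 4 = 24 → (24,5,9)
replace slot 2: 2·(24+9) − 5 = 61 → (24,61,9)
replace slot 3: 2·(24+61) − 9 = 161 → (24,61,161)

24,61,161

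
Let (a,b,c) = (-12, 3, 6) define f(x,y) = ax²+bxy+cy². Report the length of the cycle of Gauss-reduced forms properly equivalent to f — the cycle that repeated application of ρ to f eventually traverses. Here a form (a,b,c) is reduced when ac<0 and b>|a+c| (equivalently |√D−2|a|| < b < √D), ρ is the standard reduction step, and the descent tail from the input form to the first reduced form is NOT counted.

D = 297, ⌊√D⌋ = 17
descent: ρ → (6,9,-9)  [lands on river]
river: ρ → (-9,9,6)
river: ρ → (6,15,-3)
river: ρ → (-3,15,6)
ρ-cycle length = 4 (tail of 1 descent step not counted)

4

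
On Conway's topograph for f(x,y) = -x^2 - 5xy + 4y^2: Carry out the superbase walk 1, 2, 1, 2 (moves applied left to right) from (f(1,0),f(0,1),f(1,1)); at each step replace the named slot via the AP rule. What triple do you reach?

start (-1,4,-2) = (f(1,0),f(0,1),f(1,1))
replace slot 1: 2·(4+(-2)) − (-1) = 5 → (5,4,-2)
replace slot 2: 2·(5+(-2)) − 4 = 2 → (5,2,-2)
replace slot 1: 2·(2+(-2)) − 5 = -5 → (-5,2,-2)
replace slot 2: 2·((-5)+(-2)) − 2 = -16 → (-5,-16,-2)

-5,-16,-2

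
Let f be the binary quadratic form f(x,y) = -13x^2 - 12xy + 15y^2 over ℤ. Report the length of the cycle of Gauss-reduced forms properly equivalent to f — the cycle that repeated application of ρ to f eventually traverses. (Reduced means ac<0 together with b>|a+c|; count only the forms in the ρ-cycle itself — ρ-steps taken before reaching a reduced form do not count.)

D = 924, ⌊√D⌋ = 30
descent: ρ → (15,12,-13)  [lands on river]
river: ρ → (-13,14,14)
river: ρ → (14,14,-13)
river: ρ → (-13,12,15)
river: ρ → (15,18,-10)
river: ρ → (-10,22,11)
river: ρ → (11,22,-10)
river: ρ → (-10,18,15)
ρ-cycle length = 8 (tail of 1 descent step not counted)

8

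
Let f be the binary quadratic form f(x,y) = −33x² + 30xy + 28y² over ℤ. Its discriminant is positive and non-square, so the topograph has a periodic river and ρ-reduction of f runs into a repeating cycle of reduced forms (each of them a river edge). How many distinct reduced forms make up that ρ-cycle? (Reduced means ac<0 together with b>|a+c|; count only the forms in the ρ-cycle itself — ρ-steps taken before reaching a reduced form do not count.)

D = 4596, ⌊√D⌋ = 67
river: ρ → (28,26,-35)
river: ρ → (-35,44,19)
river: ρ → (19,32,-47)
river: ρ → (-47,62,4)
river: ρ → (4,66,-15)
river: ρ → (-15,54,28)
river: ρ → (28,58,-11)
river: ρ → (-11,52,43)
river: ρ → (43,34,-20)
river: ρ → (-20,46,31)
river: ρ → (31,16,-35)
river: ρ → (-35,54,12)
river: ρ → (12,66,-5)
river: ρ → (-5,64,25)
river: ρ → (25,36,-33)
river: ρ → (-33,30,28)
ρ-cycle length = 16 (tail of 0 descent steps not counted)

16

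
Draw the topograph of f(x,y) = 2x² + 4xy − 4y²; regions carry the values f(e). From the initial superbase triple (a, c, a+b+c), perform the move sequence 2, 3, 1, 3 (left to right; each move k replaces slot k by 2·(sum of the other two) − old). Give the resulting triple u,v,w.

start (2,-4,2) = (f(1,0),f(0,1),f(1,1))
replace slot 2: 2·(2+2) − (-4) = 12 → (2,12,2)
replace slot 3: 2·(2+12) − 2 = 26 → (2,12,26)
replace slot 1: 2·(12+26) − 2 = 74 → (74,12,26)
replace slot 3: 2·(74+12) − 26 = 146 → (74,12,146)

74,12,146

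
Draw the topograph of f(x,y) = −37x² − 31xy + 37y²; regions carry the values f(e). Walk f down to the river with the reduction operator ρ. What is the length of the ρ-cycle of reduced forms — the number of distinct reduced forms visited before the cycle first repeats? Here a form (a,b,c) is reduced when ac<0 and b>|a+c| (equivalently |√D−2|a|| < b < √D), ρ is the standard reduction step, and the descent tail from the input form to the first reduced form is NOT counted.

D = 6437, ⌊√D⌋ = 80
descent: ρ → (37,31,-37)  [lands on river]
river: ρ → (-37,43,31)
river: ρ → (31,19,-49)
river: ρ → (-49,79,1)
river: ρ → (1,79,-49)
river: ρ → (-49,19,31)
river: ρ → (31,43,-37)
river: ρ → (-37,31,37)
river: ρ → (37,43,-31)
river: ρ → (-31,19,49)
river: ρ → (49,79,-1)
river: ρ → (-1,79,49)
river: ρ → (49,19,-31)
river: ρ → (-31,43,37)
ρ-cycle length = 14 (tail of 1 descent step not counted)

14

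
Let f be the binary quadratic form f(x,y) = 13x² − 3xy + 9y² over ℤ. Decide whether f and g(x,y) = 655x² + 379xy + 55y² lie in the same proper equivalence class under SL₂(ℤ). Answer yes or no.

D₁ = -459, D₂ = -459
f: flip: (13,-3,9)→(9,3,13)
f: reduced (well bottom): (9,3,13) with a≤c, −a<b≤a
g: flip: (655,379,55)→(55,-379,655)
g: translate: b→-49 (≡-379 mod 110), so (55,-379,655)→(55,-49,13)
g: flip: (55,-49,13)→(13,49,55)
g: translate: b→-3 (≡49 mod 26), so (13,49,55)→(13,-3,9)
g: flip: (13,-3,9)→(9,3,13)
g: reduced (well bottom): (9,3,13) with a≤c, −a<b≤a
reduced forms (9, 3, 13) vs (9, 3, 13) ⇒ equivalent

yes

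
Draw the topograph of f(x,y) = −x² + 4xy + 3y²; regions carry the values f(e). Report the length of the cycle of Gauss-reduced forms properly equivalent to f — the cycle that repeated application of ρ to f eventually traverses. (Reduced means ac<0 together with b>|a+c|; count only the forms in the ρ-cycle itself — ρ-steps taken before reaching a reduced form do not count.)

D = 28, ⌊√D⌋ = 5
river: ρ → (3,2,-2)
river: ρ → (-2,2,3)
river: ρ → (3,4,-1)
river: ρ → (-1,4,3)
ρ-cycle length = 4 (tail of 0 descent steps not counted)

4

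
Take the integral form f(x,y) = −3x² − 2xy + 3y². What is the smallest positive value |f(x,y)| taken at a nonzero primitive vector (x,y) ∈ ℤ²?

descent: ρ → (3,2,-3)  [lands on river]
river: ρ → (-3,4,2)
river: ρ → (2,4,-3)
river: ρ → (-3,2,3)
river: ρ → (3,4,-2)
river: ρ → (-2,4,3)
closes: descent 1, river 6
min |a| on river = 2

2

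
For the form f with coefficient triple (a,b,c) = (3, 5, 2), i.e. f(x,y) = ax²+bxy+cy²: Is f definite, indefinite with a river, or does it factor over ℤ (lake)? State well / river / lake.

D = b²−4ac = 5² − 4·3·2 = 1
D = 1² is a perfect square ⇒ form factors over ℤ ⇒ lakes

lake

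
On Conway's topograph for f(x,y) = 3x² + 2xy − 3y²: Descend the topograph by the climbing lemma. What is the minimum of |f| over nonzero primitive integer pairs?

river: ρ → (-3,4,2)
river: ρ → (2,4,-3)
river: ρ → (-3,2,3)
river: ρ → (3,4,-2)
river: ρ → (-2,4,3)
river: ρ → (3,2,-3)
closes: descent 0, river 6
min |a| on river = 2

2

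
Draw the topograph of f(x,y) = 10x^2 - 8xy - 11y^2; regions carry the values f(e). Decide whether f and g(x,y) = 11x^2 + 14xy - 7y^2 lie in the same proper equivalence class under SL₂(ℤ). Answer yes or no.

D₁ = 504, D₂ = 504
river cycle of f (length 10): (-11, 8, 10), (10, 12, -9), (-9, 6, 13), (13, 20, -2), (-2, 20, 13), (13, 6, -9), (-9, 12, 10), (10, 8, -11), (-11, 14, 7), (7, 14, -11)
river cycle of g (length 10): (-7, 14, 11), (11, 8, -10), (-10, 12, 9), (9, 6, -13), (-13, 20, 2), (2, 20, -13), (-13, 6, 9), (9, 12, -10), (-10, 8, 11), (11, 14, -7)
cycles differ ⇒ inequivalent

no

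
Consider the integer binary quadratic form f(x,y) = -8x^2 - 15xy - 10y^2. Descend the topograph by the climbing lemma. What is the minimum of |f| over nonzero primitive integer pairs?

translate: b→-1 (≡15 mod 16), so (8,15,10)→(8,-1,3)
flip: (8,-1,3)→(3,1,8)
reduced (well bottom): (3,1,8) with a≤c, −a<b≤a
well minimum |f| = |-3| = 3 (negative-definite)

3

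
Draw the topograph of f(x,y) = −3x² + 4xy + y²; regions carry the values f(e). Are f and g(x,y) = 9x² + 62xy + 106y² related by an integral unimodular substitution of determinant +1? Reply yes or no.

D₁ = 28, D₂ = 28
river cycle of f (length 4): (1, 4, -3), (-3, 2, 2), (2, 2, -3), (-3, 4, 1)
river cycle of g (length 4): (1, 4, -3), (-3, 2, 2), (2, 2, -3), (-3, 4, 1)
cycles coincide ⇒ equivalent

yes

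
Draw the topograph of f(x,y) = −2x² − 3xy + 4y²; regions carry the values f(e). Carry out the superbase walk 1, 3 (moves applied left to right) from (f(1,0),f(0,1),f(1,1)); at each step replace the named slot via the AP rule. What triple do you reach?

start (-2,4,-1) = (f(1,0),f(0,1),f(1,1))
replace slot 1: 2·(4+(-1)) − (-2) = 8 → (8,4,-1)
replace slot 3: 2·(8+4) − (-1) = 25 → (8,4,25)

8,4,25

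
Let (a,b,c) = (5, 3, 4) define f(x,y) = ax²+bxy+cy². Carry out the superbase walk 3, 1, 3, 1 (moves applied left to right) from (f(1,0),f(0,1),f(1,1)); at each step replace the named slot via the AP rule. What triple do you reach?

start (5,4,12) = (f(1,0),f(0,1),f(1,1))
replace slot 3: 2·(5+4) − 12 = 6 → (5,4,6)
replace slot 1: 2·(4+6) − 5 = 15 → (15,4,6)
replace slot 3: 2·(15+4) − 6 = 32 → (15,4,32)
replace slot 1: 2·(4+32) − 15 = 57 → (57,4,32)

57,4,32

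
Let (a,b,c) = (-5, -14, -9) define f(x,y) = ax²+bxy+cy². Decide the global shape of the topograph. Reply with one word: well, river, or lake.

D = b²−4ac = (-14)² − 4·(-5)·(-9) = 16
D = 4² is a perfect square ⇒ form factors over ℤ ⇒ lakes

lake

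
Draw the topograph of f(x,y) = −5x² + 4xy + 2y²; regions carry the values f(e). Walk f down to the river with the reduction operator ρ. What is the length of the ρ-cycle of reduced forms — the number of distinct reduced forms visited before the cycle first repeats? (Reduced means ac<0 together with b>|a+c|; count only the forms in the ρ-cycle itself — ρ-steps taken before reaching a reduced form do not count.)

D = 56, ⌊√D⌋ = 7
river: ρ → (2,4,-5)
river: ρ → (-5,6,1)
river: ρ → (1,6,-5)
river: ρ → (-5,4,2)
ρ-cycle length = 4 (tail of 0 descent steps not counted)

4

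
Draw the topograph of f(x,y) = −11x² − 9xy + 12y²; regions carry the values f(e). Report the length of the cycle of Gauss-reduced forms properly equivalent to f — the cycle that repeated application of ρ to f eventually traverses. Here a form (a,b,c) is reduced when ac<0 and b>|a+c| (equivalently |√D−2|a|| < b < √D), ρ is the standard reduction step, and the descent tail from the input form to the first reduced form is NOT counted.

D = 609, ⌊√D⌋ = 24
descent: ρ → (12,9,-11)  [lands on river]
river: ρ → (-11,13,10)
river: ρ → (10,7,-14)
river: ρ → (-14,21,3)
river: ρ → (3,21,-14)
river: ρ → (-14,7,10)
river: ρ → (10,13,-11)
river: ρ → (-11,9,12)
river: ρ → (12,15,-8)
river: ρ → (-8,17,10)
river: ρ → (10,23,-2)
river: ρ → (-2,21,21)
river: ρ → (21,21,-2)
river: ρ → (-2,23,10)
river: ρ → (10,17,-8)
river: ρ → (-8,15,12)
ρ-cycle length = 16 (tail of 1 descent step not counted)

16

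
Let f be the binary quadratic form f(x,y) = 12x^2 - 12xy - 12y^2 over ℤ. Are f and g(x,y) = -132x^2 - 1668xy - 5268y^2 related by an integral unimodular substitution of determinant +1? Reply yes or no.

D₁ = 720, D₂ = 720
river cycle of f (length 2): (-12, 12, 12), (12, 12, -12)
river cycle of g (length 2): (-12, 12, 12), (12, 12, -12)
cycles coincide ⇒ equivalent

yes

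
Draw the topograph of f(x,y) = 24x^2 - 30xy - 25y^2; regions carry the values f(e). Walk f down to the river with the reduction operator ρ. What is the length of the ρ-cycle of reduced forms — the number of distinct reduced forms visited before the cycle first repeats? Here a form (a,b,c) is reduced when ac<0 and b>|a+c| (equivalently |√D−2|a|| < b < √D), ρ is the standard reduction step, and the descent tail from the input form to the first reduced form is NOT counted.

D = 3300, ⌊√D⌋ = 57
descent: ρ → (-25,30,24)  [lands on river]
river: ρ → (24,18,-31)
river: ρ → (-31,44,11)
river: ρ → (11,44,-31)
river: ρ → (-31,18,24)
river: ρ → (24,30,-25)
river: ρ → (-25,20,29)
river: ρ → (29,38,-16)
river: ρ → (-16,26,41)
river: ρ → (41,56,-1)
river: ρ → (-1,56,41)
river: ρ → (41,26,-16)
river: ρ → (-16,38,29)
river: ρ → (29,20,-25)
ρ-cycle length = 14 (tail of 1 descent step not counted)

14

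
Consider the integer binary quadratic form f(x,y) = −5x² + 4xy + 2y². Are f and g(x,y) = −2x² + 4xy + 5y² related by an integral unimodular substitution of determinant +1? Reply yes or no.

D₁ = 56, D₂ = 56
river cycle of f (length 4): (2, 4, -5), (-5, 6, 1), (1, 6, -5), (-5, 4, 2)
river cycle of g (length 4): (5, 6, -1), (-1, 6, 5), (5, 4, -2), (-2, 4, 5)
cycles differ ⇒ inequivalent

no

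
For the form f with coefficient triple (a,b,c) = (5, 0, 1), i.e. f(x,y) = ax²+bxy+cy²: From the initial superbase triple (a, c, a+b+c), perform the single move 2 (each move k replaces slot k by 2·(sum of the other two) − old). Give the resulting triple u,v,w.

start (5,1,6) = (f(1,0),f(0,1),f(1,1))
replace slot 2: 2·(5+6) − 1 = 21 → (5,21,6)

5,21,6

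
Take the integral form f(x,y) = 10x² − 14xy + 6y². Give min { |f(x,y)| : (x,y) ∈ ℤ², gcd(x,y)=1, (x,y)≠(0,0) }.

translate: b→6 (≡-14 mod 20), so (10,-14,6)→(10,6,2)
flip: (10,6,2)→(2,-6,10)
translate: b→2 (≡-6 mod 4), so (2,-6,10)→(2,2,6)
reduced (well bottom): (2,2,6) with a≤c, −a<b≤a
well minimum = a = 2

2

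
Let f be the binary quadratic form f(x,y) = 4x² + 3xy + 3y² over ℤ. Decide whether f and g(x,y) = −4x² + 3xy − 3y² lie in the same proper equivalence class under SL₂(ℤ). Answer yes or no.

D₁ = -39, D₂ = -39
f: flip: (4,3,3)→(3,-3,4)
f: translate: b→3 (≡-3 mod 6), so (3,-3,4)→(3,3,4)
f: reduced (well bottom): (3,3,4) with a≤c, −a<b≤a
g is negative-definite; reduce −g:
−g: flip: (4,-3,3)→(3,3,4)
−g: reduced (well bottom): (3,3,4) with a≤c, −a<b≤a
flip sign back: reduced form of g is (-3,-3,-4)
reduced forms (3, 3, 4) vs (-3, -3, -4) ⇒ inequivalent

no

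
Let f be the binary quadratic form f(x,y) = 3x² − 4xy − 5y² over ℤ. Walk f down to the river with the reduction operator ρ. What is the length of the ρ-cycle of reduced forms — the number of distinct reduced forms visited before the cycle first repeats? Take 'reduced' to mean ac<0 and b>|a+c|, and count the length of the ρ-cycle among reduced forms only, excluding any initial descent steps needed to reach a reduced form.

D = 76, ⌊√D⌋ = 8
descent: ρ → (-5,4,3)  [lands on river]
river: ρ → (3,8,-1)
river: ρ → (-1,8,3)
river: ρ → (3,4,-5)
river: ρ → (-5,6,2)
river: ρ → (2,6,-5)
ρ-cycle length = 6 (tail of 1 descent step not counted)

6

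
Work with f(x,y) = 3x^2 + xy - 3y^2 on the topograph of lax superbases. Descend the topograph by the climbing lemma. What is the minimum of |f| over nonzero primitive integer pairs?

river: ρ → (-3,5,1)
river: ρ → (1,5,-3)
river: ρ → (-3,1,3)
river: ρ → (3,5,-1)
river: ρ → (-1,5,3)
river: ρ → (3,1,-3)
closes: descent 0, river 6
min |a| on river = 1

1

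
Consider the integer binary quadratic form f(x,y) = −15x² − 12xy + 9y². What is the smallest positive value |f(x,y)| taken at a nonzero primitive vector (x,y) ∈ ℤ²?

descent: ρ → (9,12,-15)  [lands on river]
river: ρ → (-15,18,6)
river: ρ → (6,18,-15)
river: ρ → (-15,12,9)
river: ρ → (9,24,-3)
river: ρ → (-3,24,9)
closes: descent 1, river 6
min |a| on river = 3

3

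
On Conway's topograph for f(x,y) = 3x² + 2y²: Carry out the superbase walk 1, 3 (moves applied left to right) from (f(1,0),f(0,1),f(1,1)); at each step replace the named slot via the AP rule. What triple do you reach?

start (3,2,5) = (f(1,0),f(0,1),f(1,1))
replace slot 1: 2·(2+5) − 3 = 11 → (11,2,5)
replace slot 3: 2·(11+2) − 5 = 21 → (11,2,21)

11,2,21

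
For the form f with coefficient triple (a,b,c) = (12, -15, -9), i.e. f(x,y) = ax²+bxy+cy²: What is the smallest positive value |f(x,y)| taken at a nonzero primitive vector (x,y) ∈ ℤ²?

descent: ρ → (-9,15,12)  [lands on river]
river: ρ → (12,9,-12)
river: ρ → (-12,15,9)
river: ρ → (9,21,-6)
river: ρ → (-6,15,18)
river: ρ → (18,21,-3)
river: ρ → (-3,21,18)
river: ρ → (18,15,-6)
river: ρ → (-6,21,9)
river: ρ → (9,15,-12)
river: ρ → (-12,9,12)
river: ρ → (12,15,-9)
river: ρ → (-9,21,6)
river: ρ → (6,15,-18)
river: ρ → (-18,21,3)
river: ρ → (3,21,-18)
river: ρ → (-18,15,6)
river: ρ → (6,21,-9)
closes: descent 1, river 18
min |a| on river = 3

3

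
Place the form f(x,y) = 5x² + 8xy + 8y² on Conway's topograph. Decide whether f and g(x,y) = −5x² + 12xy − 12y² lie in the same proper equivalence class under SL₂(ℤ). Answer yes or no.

D₁ = -96, D₂ = -96
f: translate: b→-2 (≡8 mod 10), so (5,8,8)→(5,-2,5)
f: flip: (5,-2,5)→(5,2,5)
f: reduced (well bottom): (5,2,5) with a≤c, −a<b≤a
g is negative-definite; reduce −g:
−g: translate: b→-2 (≡-12 mod 10), so (5,-12,12)→(5,-2,5)
−g: flip: (5,-2,5)→(5,2,5)
−g: reduced (well bottom): (5,2,5) with a≤c, −a<b≤a
flip sign back: reduced form of g is (-5,-2,-5)
reduced forms (5, 2, 5) vs (-5, -2, -5) ⇒ inequivalent

no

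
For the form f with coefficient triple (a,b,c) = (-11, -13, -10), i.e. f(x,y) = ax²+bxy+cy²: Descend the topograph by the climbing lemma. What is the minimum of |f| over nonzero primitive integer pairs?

translate: b→-9 (≡13 mod 22), so (11,13,10)→(11,-9,8)
flip: (11,-9,8)→(8,9,11)
translate: b→-7 (≡9 mod 16), so (8,9,11)→(8,-7,10)
reduced (well bottom): (8,-7,10) with a≤c, −a<b≤a
well minimum |f| = |-8| = 8 (negative-definite)

8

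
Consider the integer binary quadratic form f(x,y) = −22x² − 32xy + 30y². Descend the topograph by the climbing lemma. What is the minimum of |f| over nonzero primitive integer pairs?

descent: ρ → (30,32,-22)  [lands on river]
river: ρ → (-22,56,6)
river: ρ → (6,52,-40)
river: ρ → (-40,28,18)
river: ρ → (18,44,-24)
river: ρ → (-24,52,10)
river: ρ → (10,48,-34)
river: ρ → (-34,20,24)
river: ρ → (24,28,-30)
river: ρ → (-30,32,22)
river: ρ → (22,56,-6)
river: ρ → (-6,52,40)
river: ρ → (40,28,-18)
river: ρ → (-18,44,24)
river: ρ → (24,52,-10)
river: ρ → (-10,48,34)
river: ρ → (34,20,-24)
river: ρ → (-24,28,30)
closes: descent 1, river 18
min |a| on river = 6

6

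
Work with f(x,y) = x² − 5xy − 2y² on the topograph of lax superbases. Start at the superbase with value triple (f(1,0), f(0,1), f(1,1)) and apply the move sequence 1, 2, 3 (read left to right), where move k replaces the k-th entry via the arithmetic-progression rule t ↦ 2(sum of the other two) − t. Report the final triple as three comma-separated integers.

start (1,-2,-6) = (f(1,0),f(0,1),f(1,1))
replace slot 1: 2·((-2)+(-6)) − 1 = -17 → (-17,-2,-6)
replace slot 2: 2·((-17)+(-6)) − (-2) = -44 → (-17,-44,-6)
replace slot 3: 2·((-17)+(-44)) − (-6) = -116 → (-17,-44,-116)

-17,-44,-116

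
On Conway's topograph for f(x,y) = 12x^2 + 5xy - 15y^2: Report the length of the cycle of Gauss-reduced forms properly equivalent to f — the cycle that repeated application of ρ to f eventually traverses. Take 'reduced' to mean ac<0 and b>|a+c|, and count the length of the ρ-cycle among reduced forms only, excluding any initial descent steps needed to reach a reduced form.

D = 745, ⌊√D⌋ = 27
river: ρ → (-15,25,2)
river: ρ → (2,27,-2)
river: ρ → (-2,25,15)
river: ρ → (15,5,-12)
river: ρ → (-12,19,8)
river: ρ → (8,13,-18)
river: ρ → (-18,23,3)
river: ρ → (3,25,-10)
river: ρ → (-10,15,13)
river: ρ → (13,11,-12)
river: ρ → (-12,13,12)
river: ρ → (12,11,-13)
river: ρ → (-13,15,10)
river: ρ → (10,25,-3)
river: ρ → (-3,23,18)
river: ρ → (18,13,-8)
river: ρ → (-8,19,12)
river: ρ → (12,5,-15)
ρ-cycle length = 18 (tail of 0 descent steps not counted)

18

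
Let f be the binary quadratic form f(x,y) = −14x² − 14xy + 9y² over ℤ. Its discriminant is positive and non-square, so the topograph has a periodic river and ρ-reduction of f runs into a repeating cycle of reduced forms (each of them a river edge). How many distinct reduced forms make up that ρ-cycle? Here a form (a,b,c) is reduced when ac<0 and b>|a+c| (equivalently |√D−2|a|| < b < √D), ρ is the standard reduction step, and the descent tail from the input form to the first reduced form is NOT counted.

D = 700, ⌊√D⌋ = 26
descent: ρ → (9,14,-14)  [lands on river]
river: ρ → (-14,14,9)
river: ρ → (9,22,-6)
river: ρ → (-6,26,1)
river: ρ → (1,26,-6)
river: ρ → (-6,22,9)
ρ-cycle length = 6 (tail of 1 descent step not counted)

6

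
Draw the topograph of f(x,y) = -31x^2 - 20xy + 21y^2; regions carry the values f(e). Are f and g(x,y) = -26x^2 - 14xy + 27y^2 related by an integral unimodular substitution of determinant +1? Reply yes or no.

D₁ = 3004, D₂ = 3004
river cycle of f (length 52): (21, 20, -31), (-31, 42, 10), (10, 38, -39), (-39, 40, 9), (9, 50, -14), (-14, 34, 33), (33, 32, -15), (-15, 28, 37), (37, 46, -6), (-6, 50, 21), … (42 more)
river cycle of g (length 52): (27, 14, -26), (-26, 38, 15), (15, 52, -5), (-5, 48, 35), (35, 22, -18), (-18, 50, 7), (7, 48, -25), (-25, 52, 3), (3, 50, -42), (-42, 34, 11), … (42 more)
cycles differ ⇒ inequivalent

no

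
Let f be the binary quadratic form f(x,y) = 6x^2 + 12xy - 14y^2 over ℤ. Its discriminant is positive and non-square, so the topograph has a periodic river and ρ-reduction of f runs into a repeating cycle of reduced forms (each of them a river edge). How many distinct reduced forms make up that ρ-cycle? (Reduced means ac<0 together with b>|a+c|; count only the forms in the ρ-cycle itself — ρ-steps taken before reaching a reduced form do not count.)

D = 480, ⌊√D⌋ = 21
river: ρ → (-14,16,4)
river: ρ → (4,16,-14)
river: ρ → (-14,12,6)
river: ρ → (6,12,-14)
ρ-cycle length = 4 (tail of 0 descent steps not counted)

4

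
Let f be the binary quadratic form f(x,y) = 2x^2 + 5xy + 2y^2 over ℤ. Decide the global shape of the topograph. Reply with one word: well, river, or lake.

D = b²−4ac = 5² − 4·2·2 = 9
D = 3² is a perfect square ⇒ form factors over ℤ ⇒ lakes

lake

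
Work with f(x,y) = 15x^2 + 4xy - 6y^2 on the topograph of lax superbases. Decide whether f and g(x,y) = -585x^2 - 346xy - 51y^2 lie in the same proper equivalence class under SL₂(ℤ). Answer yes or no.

D₁ = 376, D₂ = 376
river cycle of f (length 16): (-6, 8, 13), (13, 18, -1), (-1, 18, 13), (13, 8, -6), (-6, 16, 5), (5, 14, -9), (-9, 4, 10), (10, 16, -3), (-3, 14, 15), (15, 16, -2), … (6 more)
river cycle of g (length 16): (-6, 8, 13), (13, 18, -1), (-1, 18, 13), (13, 8, -6), (-6, 16, 5), (5, 14, -9), (-9, 4, 10), (10, 16, -3), (-3, 14, 15), (15, 16, -2), … (6 more)
cycles coincide ⇒ equivalent

yes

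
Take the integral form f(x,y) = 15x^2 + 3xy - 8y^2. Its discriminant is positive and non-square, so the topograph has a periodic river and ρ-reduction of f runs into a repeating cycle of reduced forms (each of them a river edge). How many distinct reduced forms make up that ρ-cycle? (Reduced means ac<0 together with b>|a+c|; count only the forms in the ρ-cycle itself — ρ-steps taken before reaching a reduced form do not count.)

D = 489, ⌊√D⌋ = 22
descent: ρ → (-8,13,10)  [lands on river]
river: ρ → (10,7,-11)
river: ρ → (-11,15,6)
river: ρ → (6,21,-2)
river: ρ → (-2,19,16)
river: ρ → (16,13,-5)
river: ρ → (-5,17,10)
river: ρ → (10,3,-12)
river: ρ → (-12,21,1)
river: ρ → (1,21,-12)
river: ρ → (-12,3,10)
river: ρ → (10,17,-5)
river: ρ → (-5,13,16)
river: ρ → (16,19,-2)
river: ρ → (-2,21,6)
river: ρ → (6,15,-11)
river: ρ → (-11,7,10)
river: ρ → (10,13,-8)
river: ρ → (-8,19,4)
river: ρ → (4,21,-3)
river: ρ → (-3,21,4)
river: ρ → (4,19,-8)
ρ-cycle length = 22 (tail of 1 descent step not counted)

22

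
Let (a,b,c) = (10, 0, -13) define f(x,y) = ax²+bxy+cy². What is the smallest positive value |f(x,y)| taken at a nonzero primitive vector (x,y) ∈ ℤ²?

descent: ρ → (-13,0,10)
descent: ρ → (10,20,-3)  [lands on river]
river: ρ → (-3,22,3)
river: ρ → (3,20,-10)
river: ρ → (-10,20,3)
river: ρ → (3,22,-3)
river: ρ → (-3,20,10)
closes: descent 2, river 6
min |a| on river = 3

3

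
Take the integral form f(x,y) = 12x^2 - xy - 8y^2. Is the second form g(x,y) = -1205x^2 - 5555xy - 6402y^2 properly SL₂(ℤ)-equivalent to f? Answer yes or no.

D₁ = 385, D₂ = 385
river cycle of f (length 10): (-8, 17, 3), (3, 19, -2), (-2, 17, 12), (12, 7, -7), (-7, 7, 12), (12, 17, -2), (-2, 19, 3), (3, 17, -8), (-8, 15, 5), (5, 15, -8)
river cycle of g (length 10): (-8, 17, 3), (3, 19, -2), (-2, 17, 12), (12, 7, -7), (-7, 7, 12), (12, 17, -2), (-2, 19, 3), (3, 17, -8), (-8, 15, 5), (5, 15, -8)
cycles coincide ⇒ equivalent

yes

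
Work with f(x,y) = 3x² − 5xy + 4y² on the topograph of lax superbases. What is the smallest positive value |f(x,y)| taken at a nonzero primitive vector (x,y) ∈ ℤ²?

translate: b→1 (≡-5 mod 6), so (3,-5,4)→(3,1,2)
flip: (3,1,2)→(2,-1,3)
reduced (well bottom): (2,-1,3) with a≤c, −a<b≤a
well minimum = a = 2

2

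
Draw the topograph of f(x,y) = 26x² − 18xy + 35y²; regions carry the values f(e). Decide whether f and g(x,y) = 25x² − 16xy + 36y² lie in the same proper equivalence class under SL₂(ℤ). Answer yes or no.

D₁ = -3316, D₂ = -3344
discriminants differ ⇒ not SL₂(ℤ)-equivalent

no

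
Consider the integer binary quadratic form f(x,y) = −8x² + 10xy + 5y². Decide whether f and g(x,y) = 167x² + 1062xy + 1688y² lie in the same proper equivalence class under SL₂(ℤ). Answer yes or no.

D₁ = 260, D₂ = 260
river cycle of f (length 10): (5, 10, -8), (-8, 6, 7), (7, 8, -7), (-7, 6, 8), (8, 10, -5), (-5, 10, 8), (8, 6, -7), (-7, 8, 7), (7, 6, -8), (-8, 10, 5)
river cycle of g (length 10): (5, 10, -8), (-8, 6, 7), (7, 8, -7), (-7, 6, 8), (8, 10, -5), (-5, 10, 8), (8, 6, -7), (-7, 8, 7), (7, 6, -8), (-8, 10, 5)
cycles coincide ⇒ equivalent

yes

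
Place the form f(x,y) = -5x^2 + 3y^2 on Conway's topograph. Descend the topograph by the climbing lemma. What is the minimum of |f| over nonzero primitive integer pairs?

descent: ρ → (3,6,-2)  [lands on river]
river: ρ → (-2,6,3)
closes: descent 1, river 2
min |a| on river = 2

2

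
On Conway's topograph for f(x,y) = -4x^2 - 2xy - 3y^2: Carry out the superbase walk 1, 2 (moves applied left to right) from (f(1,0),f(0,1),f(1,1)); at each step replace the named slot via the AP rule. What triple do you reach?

start (-4,-3,-9) = (f(1,0),f(0,1),f(1,1))
replace slot 1: 2·((-3)+(-9)) − (-4) = -20 → (-20,-3,-9)
replace slot 2: 2·((-20)+(-9)) − (-3) = -55 → (-20,-55,-9)

-20,-55,-9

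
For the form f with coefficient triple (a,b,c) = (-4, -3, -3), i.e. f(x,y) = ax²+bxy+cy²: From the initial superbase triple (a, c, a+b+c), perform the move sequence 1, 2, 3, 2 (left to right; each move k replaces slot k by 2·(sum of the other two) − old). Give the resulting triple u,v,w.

start (-4,-3,-10) = (f(1,0),f(0,1),f(1,1))
replace slot 1: 2·((-3)+(-10)) − (-4) = -22 → (-22,-3,-10)
replace slot 2: 2·((-22)+(-10)) − (-3) = -61 → (-22,-61,-10)
replace slot 3: 2·((-22)+(-61)) − (-10) = -156 → (-22,-61,-156)
replace slot 2: 2·((-22)+(-156)) − (-61) = -295 → (-22,-295,-156)

-22,-295,-156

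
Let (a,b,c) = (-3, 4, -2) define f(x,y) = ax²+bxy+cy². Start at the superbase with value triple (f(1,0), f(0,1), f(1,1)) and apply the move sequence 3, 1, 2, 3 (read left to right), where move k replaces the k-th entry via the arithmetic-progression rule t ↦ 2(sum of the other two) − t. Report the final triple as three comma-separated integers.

start (-3,-2,-1) = (f(1,0),f(0,1),f(1,1))
replace slot 3: 2·((-3)+(-2)) − (-1) = -9 → (-3,-2,-9)
replace slot 1: 2·((-2)+(-9)) − (-3) = -19 → (-19,-2,-9)
replace slot 2: 2·((-19)+(-9)) − (-2) = -54 → (-19,-54,-9)
replace slot 3: 2·((-19)+(-54)) − (-9) = -137 → (-19,-54,-137)

-19,-54,-137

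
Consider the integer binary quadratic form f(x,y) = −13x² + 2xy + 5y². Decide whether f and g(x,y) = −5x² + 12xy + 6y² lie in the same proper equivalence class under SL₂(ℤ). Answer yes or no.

D₁ = 264, D₂ = 264
river cycle of f (length 6): (5, 8, -10), (-10, 12, 3), (3, 12, -10), (-10, 8, 5), (5, 12, -6), (-6, 12, 5)
river cycle of g (length 6): (6, 12, -5), (-5, 8, 10), (10, 12, -3), (-3, 12, 10), (10, 8, -5), (-5, 12, 6)
cycles differ ⇒ inequivalent

no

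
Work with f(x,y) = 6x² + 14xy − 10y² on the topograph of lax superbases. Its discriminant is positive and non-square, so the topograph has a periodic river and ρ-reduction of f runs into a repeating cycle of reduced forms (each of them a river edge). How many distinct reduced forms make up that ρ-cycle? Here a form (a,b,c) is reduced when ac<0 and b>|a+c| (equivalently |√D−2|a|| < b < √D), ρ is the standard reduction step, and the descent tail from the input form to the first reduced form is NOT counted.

D = 436, ⌊√D⌋ = 20
river: ρ → (-10,6,10)
river: ρ → (10,14,-6)
river: ρ → (-6,10,14)
river: ρ → (14,18,-2)
river: ρ → (-2,18,14)
river: ρ → (14,10,-6)
river: ρ → (-6,14,10)
river: ρ → (10,6,-10)
river: ρ → (-10,14,6)
river: ρ → (6,10,-14)
river: ρ → (-14,18,2)
river: ρ → (2,18,-14)
river: ρ → (-14,10,6)
river: ρ → (6,14,-10)
ρ-cycle length = 14 (tail of 0 descent steps not counted)

14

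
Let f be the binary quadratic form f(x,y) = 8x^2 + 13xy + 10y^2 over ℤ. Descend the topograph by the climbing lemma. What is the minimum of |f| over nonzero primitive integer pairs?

translate: b→-3 (≡13 mod 16), so (8,13,10)→(8,-3,5)
flip: (8,-3,5)→(5,3,8)
reduced (well bottom): (5,3,8) with a≤c, −a<b≤a
well minimum = a = 5

5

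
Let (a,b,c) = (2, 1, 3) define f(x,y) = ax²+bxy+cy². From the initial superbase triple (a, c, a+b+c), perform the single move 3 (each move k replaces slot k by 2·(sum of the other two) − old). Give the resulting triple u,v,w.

start (2,3,6) = (f(1,0),f(0,1),f(1,1))
replace slot 3: 2·(2+3) − 6 = 4 → (2,3,4)

2,3,4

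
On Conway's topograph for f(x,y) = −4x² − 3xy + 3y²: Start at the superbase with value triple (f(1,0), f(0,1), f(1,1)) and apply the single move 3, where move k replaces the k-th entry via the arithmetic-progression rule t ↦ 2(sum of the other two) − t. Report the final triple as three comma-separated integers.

start (-4,3,-4) = (f(1,0),f(0,1),f(1,1))
replace slot 3: 2·((-4)+3) − (-4) = 2 → (-4,3,2)

-4,3,2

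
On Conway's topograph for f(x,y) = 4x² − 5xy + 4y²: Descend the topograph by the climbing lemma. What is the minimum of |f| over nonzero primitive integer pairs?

translate: b→3 (≡-5 mod 8), so (4,-5,4)→(4,3,3)
flip: (4,3,3)→(3,-3,4)
translate: b→3 (≡-3 mod 6), so (3,-3,4)→(3,3,4)
reduced (well bottom): (3,3,4) with a≤c, −a<b≤a
well minimum = a = 3

3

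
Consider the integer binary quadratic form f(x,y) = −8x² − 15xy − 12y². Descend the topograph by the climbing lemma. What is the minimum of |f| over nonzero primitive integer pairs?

translate: b→-1 (≡15 mod 16), so (8,15,12)→(8,-1,5)
flip: (8,-1,5)→(5,1,8)
reduced (well bottom): (5,1,8) with a≤c, −a<b≤a
well minimum |f| = |-5| = 5 (negative-definite)

5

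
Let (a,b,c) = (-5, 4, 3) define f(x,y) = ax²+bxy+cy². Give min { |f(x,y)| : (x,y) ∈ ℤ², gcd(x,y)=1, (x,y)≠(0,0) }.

river: ρ → (3,8,-1)
river: ρ → (-1,8,3)
river: ρ → (3,4,-5)
river: ρ → (-5,6,2)
river: ρ → (2,6,-5)
river: ρ → (-5,4,3)
closes: descent 0, river 6
min |a| on river = 1

1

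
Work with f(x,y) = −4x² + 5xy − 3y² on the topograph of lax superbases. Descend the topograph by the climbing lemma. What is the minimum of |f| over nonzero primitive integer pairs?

translate: b→3 (≡-5 mod 8), so (4,-5,3)→(4,3,2)
flip: (4,3,2)→(2,-3,4)
translate: b→1 (≡-3 mod 4), so (2,-3,4)→(2,1,3)
reduced (well bottom): (2,1,3) with a≤c, −a<b≤a
well minimum |f| = |-2| = 2 (negative-definite)

2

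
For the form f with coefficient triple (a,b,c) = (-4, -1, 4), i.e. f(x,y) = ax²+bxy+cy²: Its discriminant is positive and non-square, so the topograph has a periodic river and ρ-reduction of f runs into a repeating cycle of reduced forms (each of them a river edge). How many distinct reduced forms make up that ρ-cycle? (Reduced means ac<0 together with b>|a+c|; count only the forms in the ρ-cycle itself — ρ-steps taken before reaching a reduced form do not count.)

D = 65, ⌊√D⌋ = 8
descent: ρ → (4,1,-4)  [lands on river]
river: ρ → (-4,7,1)
river: ρ → (1,7,-4)
river: ρ → (-4,1,4)
river: ρ → (4,7,-1)
river: ρ → (-1,7,4)
ρ-cycle length = 6 (tail of 1 descent step not counted)

6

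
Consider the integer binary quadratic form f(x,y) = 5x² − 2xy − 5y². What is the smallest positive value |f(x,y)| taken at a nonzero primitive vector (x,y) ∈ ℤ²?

descent: ρ → (-5,2,5)  [lands on river]
river: ρ → (5,8,-2)
river: ρ → (-2,8,5)
river: ρ → (5,2,-5)
river: ρ → (-5,8,2)
river: ρ → (2,8,-5)
closes: descent 1, river 6
min |a| on river = 2

2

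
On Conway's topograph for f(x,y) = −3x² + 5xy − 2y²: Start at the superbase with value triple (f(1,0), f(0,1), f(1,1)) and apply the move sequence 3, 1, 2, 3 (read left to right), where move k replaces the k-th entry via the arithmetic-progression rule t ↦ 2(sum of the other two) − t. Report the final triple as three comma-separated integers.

start (-3,-2,0) = (f(1,0),f(0,1),f(1,1))
replace slot 3: 2·((-3)+(-2)) − 0 = -10 → (-3,-2,-10)
replace slot 1: 2·((-2)+(-10)) − (-3) = -21 → (-21,-2,-10)
replace slot 2: 2·((-21)+(-10)) − (-2) = -60 → (-21,-60,-10)
replace slot 3: 2·((-21)+(-60)) − (-10) = -152 → (-21,-60,-152)

-21,-60,-152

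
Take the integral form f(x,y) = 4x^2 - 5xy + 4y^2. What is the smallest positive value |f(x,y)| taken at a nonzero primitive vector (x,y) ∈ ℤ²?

translate: b→3 (≡-5 mod 8), so (4,-5,4)→(4,3,3)
flip: (4,3,3)→(3,-3,4)
translate: b→3 (≡-3 mod 6), so (3,-3,4)→(3,3,4)
reduced (well bottom): (3,3,4) with a≤c, −a<b≤a
well minimum = a = 3

3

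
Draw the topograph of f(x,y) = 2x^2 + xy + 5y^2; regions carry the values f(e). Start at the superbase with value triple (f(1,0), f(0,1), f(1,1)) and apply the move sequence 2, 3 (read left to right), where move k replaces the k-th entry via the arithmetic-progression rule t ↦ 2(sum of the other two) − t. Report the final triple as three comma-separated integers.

start (2,5,8) = (f(1,0),f(0,1),f(1,1))
replace slot 2: 2·(2+8) − 5 = 15 → (2,15,8)
replace slot 3: 2·(2+15) − 8 = 26 → (2,15,26)

2,15,26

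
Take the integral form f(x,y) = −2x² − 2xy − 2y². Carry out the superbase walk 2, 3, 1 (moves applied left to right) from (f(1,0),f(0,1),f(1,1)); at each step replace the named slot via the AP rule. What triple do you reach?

start (-2,-2,-6) = (f(1,0),f(0,1),f(1,1))
replace slot 2: 2·((-2)+(-6)) − (-2) = -14 → (-2,-14,-6)
replace slot 3: 2·((-2)+(-14)) − (-6) = -26 → (-2,-14,-26)
replace slot 1: 2·((-14)+(-26)) − (-2) = -78 → (-78,-14,-26)

-78,-14,-26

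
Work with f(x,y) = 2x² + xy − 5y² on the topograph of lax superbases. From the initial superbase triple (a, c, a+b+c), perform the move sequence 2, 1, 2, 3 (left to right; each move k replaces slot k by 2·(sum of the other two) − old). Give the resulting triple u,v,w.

start (2,-5,-2) = (f(1,0),f(0,1),f(1,1))
replace slot 2: 2·(2+(-2)) − (-5) = 5 → (2,5,-2)
replace slot 1: 2·(5+(-2)) − 2 = 4 → (4,5,-2)
replace slot 2: 2·(4+(-2)) − 5 = -1 → (4,-1,-2)
replace slot 3: 2·(4+(-1)) − (-2) = 8 → (4,-1,8)

4,-1,8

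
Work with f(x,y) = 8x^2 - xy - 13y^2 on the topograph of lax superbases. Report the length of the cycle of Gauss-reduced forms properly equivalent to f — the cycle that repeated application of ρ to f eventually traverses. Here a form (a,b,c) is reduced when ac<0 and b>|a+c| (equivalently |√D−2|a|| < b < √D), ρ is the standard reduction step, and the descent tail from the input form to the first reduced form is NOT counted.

D = 417, ⌊√D⌋ = 20
descent: ρ → (-13,1,8)
descent: ρ → (8,15,-6)  [lands on river]
river: ρ → (-6,9,14)
river: ρ → (14,19,-1)
river: ρ → (-1,19,14)
river: ρ → (14,9,-6)
river: ρ → (-6,15,8)
river: ρ → (8,17,-4)
river: ρ → (-4,15,12)
river: ρ → (12,9,-7)
river: ρ → (-7,19,2)
river: ρ → (2,17,-16)
river: ρ → (-16,15,3)
river: ρ → (3,15,-16)
river: ρ → (-16,17,2)
river: ρ → (2,19,-7)
river: ρ → (-7,9,12)
river: ρ → (12,15,-4)
river: ρ → (-4,17,8)
ρ-cycle length = 18 (tail of 2 descent steps not counted)

18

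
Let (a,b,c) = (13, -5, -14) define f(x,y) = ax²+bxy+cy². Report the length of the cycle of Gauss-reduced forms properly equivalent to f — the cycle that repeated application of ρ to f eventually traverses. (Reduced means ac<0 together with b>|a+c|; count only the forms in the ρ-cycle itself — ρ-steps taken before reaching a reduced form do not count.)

D = 753, ⌊√D⌋ = 27
descent: ρ → (-14,5,13)  [lands on river]
river: ρ → (13,21,-6)
river: ρ → (-6,27,1)
river: ρ → (1,27,-6)
river: ρ → (-6,21,13)
river: ρ → (13,5,-14)
river: ρ → (-14,23,4)
river: ρ → (4,25,-8)
river: ρ → (-8,23,7)
river: ρ → (7,19,-14)
river: ρ → (-14,9,12)
river: ρ → (12,15,-11)
river: ρ → (-11,7,16)
river: ρ → (16,25,-2)
river: ρ → (-2,27,3)
river: ρ → (3,27,-2)
river: ρ → (-2,25,16)
river: ρ → (16,7,-11)
river: ρ → (-11,15,12)
river: ρ → (12,9,-14)
river: ρ → (-14,19,7)
river: ρ → (7,23,-8)
river: ρ → (-8,25,4)
river: ρ → (4,23,-14)
ρ-cycle length = 24 (tail of 1 descent step not counted)

24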